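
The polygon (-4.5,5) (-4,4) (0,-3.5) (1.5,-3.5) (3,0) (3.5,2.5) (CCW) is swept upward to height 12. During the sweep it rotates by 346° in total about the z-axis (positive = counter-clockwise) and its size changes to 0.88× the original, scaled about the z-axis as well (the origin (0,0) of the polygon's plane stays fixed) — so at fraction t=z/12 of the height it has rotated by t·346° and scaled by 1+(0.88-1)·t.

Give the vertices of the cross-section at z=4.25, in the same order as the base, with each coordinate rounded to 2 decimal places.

Cross-section at z=4.25: (-1.72,-6.21) (-1.17,-5.29) (2.83,1.80) (2.05,3.01) (-1.55,2.42) (-3.82,1.54)

t = z/height = 4.25/12 = 0.354167
s = 1 + (scale-1)·z/height = 1 + (0.88-1)·4.25/12 = 0.957500
θ = twist·z/height = 346°·4.25/12 = 122.5417° = 2.138756 rad
cos θ = -0.537913, sin θ = 0.843000 (intermediates below are computed at full precision and shown rounded to 5 d.p.)
v1: (-4.5,5) → rotate → (-1.79439,-6.48307) → ×s → (-1.71813,-6.20754) → (-1.72,-6.21)
v2: (-4,4) → rotate → (-1.22035,-5.52365) → ×s → (-1.16849,-5.28890) → (-1.17,-5.29)
v3: (0,-3.5) → rotate → (2.95050,1.88269) → ×s → (2.82511,1.80268) → (2.83,1.80)
v4: (1.5,-3.5) → rotate → (2.14363,3.14720) → ×s → (2.05253,3.01344) → (2.05,3.01)
v5: (3,0) → rotate → (-1.61374,2.52900) → ×s → (-1.54515,2.42152) → (-1.55,2.42)
v6: (3.5,2.5) → rotate → (-3.99020,1.60572) → ×s → (-3.82061,1.53748) → (-3.82,1.54)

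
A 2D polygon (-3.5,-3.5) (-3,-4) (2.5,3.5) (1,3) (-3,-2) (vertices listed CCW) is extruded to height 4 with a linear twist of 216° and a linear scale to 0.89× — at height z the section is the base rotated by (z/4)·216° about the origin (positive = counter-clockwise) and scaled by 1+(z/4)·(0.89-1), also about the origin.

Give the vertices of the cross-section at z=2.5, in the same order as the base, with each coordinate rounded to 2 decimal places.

t = z/height = 2.5/4 = 0.625
s = 1 + (scale-1)·z/height = 1 + (0.89-1)·2.5/4 = 0.931250
θ = twist·z/height = 216°·2.5/4 = 135.0000° = 2.356194 rad
cos θ = -0.707107, sin θ = 0.707107 (intermediates below are computed at full precision and shown rounded to 5 d.p.)
v1: (-3.5,-3.5) → rotate → (4.94975,-0.00000) → ×s → (4.60945,-0.00000) → (4.61,0.00)
v2: (-3,-4) → rotate → (4.94975,0.70711) → ×s → (4.60945,0.65849) → (4.61,0.66)
v3: (2.5,3.5) → rotate → (-4.24264,-0.70711) → ×s → (-3.95096,-0.65849) → (-3.95,-0.66)
v4: (1,3) → rotate → (-2.82843,-1.41421) → ×s → (-2.63397,-1.31699) → (-2.63,-1.32)
v5: (-3,-2) → rotate → (3.53553,-0.70711) → ×s → (3.29247,-0.65849) → (3.29,-0.66)

Cross-section at z=2.5: (4.61,0.00) (4.61,0.66) (-3.95,-0.66) (-2.63,-1.32) (3.29,-0.66)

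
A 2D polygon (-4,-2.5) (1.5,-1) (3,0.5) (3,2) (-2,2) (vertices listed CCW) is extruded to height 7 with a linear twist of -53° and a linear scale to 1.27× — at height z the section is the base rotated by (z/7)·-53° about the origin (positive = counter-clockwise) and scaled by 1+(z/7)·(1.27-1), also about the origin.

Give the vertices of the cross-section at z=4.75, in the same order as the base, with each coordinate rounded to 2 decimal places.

t = z/height = 4.75/7 = 0.678571
s = 1 + (scale-1)·z/height = 1 + (1.27-1)·4.75/7 = 1.183214
θ = twist·z/height = -53°·4.75/7 = -35.9643° = -0.627695 rad
cos θ = 0.809383, sin θ = -0.587281 (intermediates below are computed at full precision and shown rounded to 5 d.p.)
v1: (-4,-2.5) → rotate → (-4.70574,0.32567) → ×s → (-5.56789,0.38533) → (-5.57,0.39)
v2: (1.5,-1) → rotate → (0.62679,-1.69030) → ×s → (0.74163,-1.99999) → (0.74,-2.00)
v3: (3,0.5) → rotate → (2.72179,-1.35715) → ×s → (3.22046,-1.60580) → (3.22,-1.61)
v4: (3,2) → rotate → (3.60271,-0.14308) → ×s → (4.26278,-0.16929) → (4.26,-0.17)
v5: (-2,2) → rotate → (-0.44420,2.79333) → ×s → (-0.52559,3.30511) → (-0.53,3.31)

Cross-section at z=4.75: (-5.57,0.39) (0.74,-2.00) (3.22,-1.61) (4.26,-0.17) (-0.53,3.31)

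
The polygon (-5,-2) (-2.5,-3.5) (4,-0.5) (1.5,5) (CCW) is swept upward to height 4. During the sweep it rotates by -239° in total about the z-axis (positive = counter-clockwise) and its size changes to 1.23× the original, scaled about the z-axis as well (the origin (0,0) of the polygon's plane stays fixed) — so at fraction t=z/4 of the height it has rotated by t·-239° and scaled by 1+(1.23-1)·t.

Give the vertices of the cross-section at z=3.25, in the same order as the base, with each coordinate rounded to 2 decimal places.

Cross-section at z=3.25: (6.34,0.85) (3.89,3.30) (-4.46,1.74) (-3.18,-5.32)

t = z/height = 3.25/4 = 0.8125
s = 1 + (scale-1)·z/height = 1 + (1.23-1)·3.25/4 = 1.186875
θ = twist·z/height = -239°·3.25/4 = -194.1875° = -3.389211 rad
cos θ = -0.969499, sin θ = 0.245096 (intermediates below are computed at full precision and shown rounded to 5 d.p.)
v1: (-5,-2) → rotate → (5.33769,0.71352) → ×s → (6.33517,0.84686) → (6.34,0.85)
v2: (-2.5,-3.5) → rotate → (3.28158,2.78051) → ×s → (3.89483,3.30011) → (3.89,3.30)
v3: (4,-0.5) → rotate → (-3.75545,1.46513) → ×s → (-4.45725,1.73893) → (-4.46,1.74)
v4: (1.5,5) → rotate → (-2.67973,-4.47985) → ×s → (-3.18050,-5.31702) → (-3.18,-5.32)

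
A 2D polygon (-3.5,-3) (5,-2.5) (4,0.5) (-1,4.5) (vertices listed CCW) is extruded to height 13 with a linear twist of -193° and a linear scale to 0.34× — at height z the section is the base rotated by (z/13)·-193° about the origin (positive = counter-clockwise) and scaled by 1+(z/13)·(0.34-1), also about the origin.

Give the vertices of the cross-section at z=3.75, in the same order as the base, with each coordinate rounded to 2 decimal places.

t = z/height = 3.75/13 = 0.288462
s = 1 + (scale-1)·z/height = 1 + (0.34-1)·3.75/13 = 0.809615
θ = twist·z/height = -193°·3.75/13 = -55.6731° = -0.971678 rad
cos θ = 0.563914, sin θ = -0.825833 (intermediates below are computed at full precision and shown rounded to 5 d.p.)
v1: (-3.5,-3) → rotate → (-4.45120,1.19867) → ×s → (-3.60376,0.97047) → (-3.60,0.97)
v2: (5,-2.5) → rotate → (0.75499,-5.53895) → ×s → (0.61125,-4.48442) → (0.61,-4.48)
v3: (4,0.5) → rotate → (2.66857,-3.02138) → ×s → (2.16052,-2.44615) → (2.16,-2.45)
v4: (-1,4.5) → rotate → (3.15234,3.36345) → ×s → (2.55218,2.72310) → (2.55,2.72)

Cross-section at z=3.75: (-3.60,0.97) (0.61,-4.48) (2.16,-2.45) (2.55,2.72)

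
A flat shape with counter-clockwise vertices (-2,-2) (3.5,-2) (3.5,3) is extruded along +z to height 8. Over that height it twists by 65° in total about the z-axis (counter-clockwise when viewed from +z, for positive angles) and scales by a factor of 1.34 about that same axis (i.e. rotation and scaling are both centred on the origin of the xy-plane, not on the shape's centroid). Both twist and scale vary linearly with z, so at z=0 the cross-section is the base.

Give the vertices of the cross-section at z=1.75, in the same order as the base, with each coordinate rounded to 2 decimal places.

Cross-section at z=1.75: (-1.56,-2.61) (4.17,-1.16) (2.85,4.05)

t = z/height = 1.75/8 = 0.21875
s = 1 + (scale-1)·z/height = 1 + (1.34-1)·1.75/8 = 1.074375
θ = twist·z/height = 65°·1.75/8 = 14.2188° = 0.248164 rad
cos θ = 0.969365, sin θ = 0.245625 (intermediates below are computed at full precision and shown rounded to 5 d.p.)
v1: (-2,-2) → rotate → (-1.44748,-2.42998) → ×s → (-1.55514,-2.61071) → (-1.56,-2.61)
v2: (3.5,-2) → rotate → (3.88403,-1.07904) → ×s → (4.17290,-1.15930) → (4.17,-1.16)
v3: (3.5,3) → rotate → (2.65590,3.76778) → ×s → (2.85344,4.04801) → (2.85,4.05)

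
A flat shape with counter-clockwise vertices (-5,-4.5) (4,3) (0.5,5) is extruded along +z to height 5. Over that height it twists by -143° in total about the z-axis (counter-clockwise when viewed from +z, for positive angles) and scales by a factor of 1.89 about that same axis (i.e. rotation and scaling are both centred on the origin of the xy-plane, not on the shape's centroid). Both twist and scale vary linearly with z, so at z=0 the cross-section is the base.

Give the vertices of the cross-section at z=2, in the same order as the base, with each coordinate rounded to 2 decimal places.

Cross-section at z=2: (-8.80,2.39) (6.36,-2.36) (6.07,3.10)

t = z/height = 2/5 = 0.4
s = 1 + (scale-1)·z/height = 1 + (1.89-1)·2/5 = 1.356000
θ = twist·z/height = -143°·2/5 = -57.2000° = -0.998328 rad
cos θ = 0.541708, sin θ = -0.840567 (intermediates below are computed at full precision and shown rounded to 5 d.p.)
v1: (-5,-4.5) → rotate → (-6.49109,1.76515) → ×s → (-8.80192,2.39354) → (-8.80,2.39)
v2: (4,3) → rotate → (4.68853,-1.73714) → ×s → (6.35765,-2.35556) → (6.36,-2.36)
v3: (0.5,5) → rotate → (4.47369,2.28826) → ×s → (6.06632,3.10288) → (6.07,3.10)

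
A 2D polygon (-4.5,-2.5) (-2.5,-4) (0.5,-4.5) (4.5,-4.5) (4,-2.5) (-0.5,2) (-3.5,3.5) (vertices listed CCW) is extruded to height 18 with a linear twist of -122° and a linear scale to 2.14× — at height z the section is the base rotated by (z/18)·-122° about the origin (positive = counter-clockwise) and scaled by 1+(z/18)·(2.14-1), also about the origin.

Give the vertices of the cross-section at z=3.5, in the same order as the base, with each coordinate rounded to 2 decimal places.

Cross-section at z=3.5: (-6.26,-0.58) (-4.76,-3.25) (-1.65,-5.28) (2.82,-7.24) (3.25,-4.76) (0.42,2.48) (-2.19,5.63)

t = z/height = 3.5/18 = 0.194444
s = 1 + (scale-1)·z/height = 1 + (2.14-1)·3.5/18 = 1.221667
θ = twist·z/height = -122°·3.5/18 = -23.7222° = -0.414031 rad
cos θ = 0.915507, sin θ = -0.402303 (intermediates below are computed at full precision and shown rounded to 5 d.p.)
v1: (-4.5,-2.5) → rotate → (-5.12554,-0.47840) → ×s → (-6.26170,-0.58445) → (-6.26,-0.58)
v2: (-2.5,-4) → rotate → (-3.89798,-2.65627) → ×s → (-4.76203,-3.24508) → (-4.76,-3.25)
v3: (0.5,-4.5) → rotate → (-1.35261,-4.32093) → ×s → (-1.65244,-5.27874) → (-1.65,-5.28)
v4: (4.5,-4.5) → rotate → (2.30942,-5.93014) → ×s → (2.82134,-7.24466) → (2.82,-7.24)
v5: (4,-2.5) → rotate → (2.65627,-3.89798) → ×s → (3.24508,-4.76203) → (3.25,-4.76)
v6: (-0.5,2) → rotate → (0.34685,2.03216) → ×s → (0.42374,2.48263) → (0.42,2.48)
v7: (-3.5,3.5) → rotate → (-1.79621,4.61233) → ×s → (-2.19437,5.63473) → (-2.19,5.63)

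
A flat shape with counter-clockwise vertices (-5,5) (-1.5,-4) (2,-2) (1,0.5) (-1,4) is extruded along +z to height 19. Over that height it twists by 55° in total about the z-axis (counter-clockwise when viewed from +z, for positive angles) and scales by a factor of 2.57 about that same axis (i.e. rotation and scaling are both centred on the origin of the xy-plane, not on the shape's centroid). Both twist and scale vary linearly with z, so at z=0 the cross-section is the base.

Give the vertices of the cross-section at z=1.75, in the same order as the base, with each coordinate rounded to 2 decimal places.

Cross-section at z=1.75: (-6.21,5.20) (-1.31,-4.71) (2.48,-2.08) (1.09,0.67) (-1.54,4.46)

t = z/height = 1.75/19 = 0.0921053
s = 1 + (scale-1)·z/height = 1 + (2.57-1)·1.75/19 = 1.144605
θ = twist·z/height = 55°·1.75/19 = 5.0658° = 0.088415 rad
cos θ = 0.996094, sin θ = 0.088300 (intermediates below are computed at full precision and shown rounded to 5 d.p.)
v1: (-5,5) → rotate → (-5.42197,4.53897) → ×s → (-6.20601,5.19533) → (-6.21,5.20)
v2: (-1.5,-4) → rotate → (-1.14094,-4.11683) → ×s → (-1.30593,-4.71214) → (-1.31,-4.71)
v3: (2,-2) → rotate → (2.16879,-1.81559) → ×s → (2.48241,-2.07813) → (2.48,-2.08)
v4: (1,0.5) → rotate → (0.95194,0.58635) → ×s → (1.08960,0.67114) → (1.09,0.67)
v5: (-1,4) → rotate → (-1.34929,3.89608) → ×s → (-1.54441,4.45947) → (-1.54,4.46)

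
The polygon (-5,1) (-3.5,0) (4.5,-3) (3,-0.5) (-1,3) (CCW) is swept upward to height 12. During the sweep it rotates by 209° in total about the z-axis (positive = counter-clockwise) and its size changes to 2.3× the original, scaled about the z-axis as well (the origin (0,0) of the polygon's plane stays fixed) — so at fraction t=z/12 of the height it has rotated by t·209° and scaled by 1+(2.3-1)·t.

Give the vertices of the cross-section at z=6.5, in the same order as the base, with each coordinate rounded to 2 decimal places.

Cross-section at z=6.5: (1.79,-8.50) (2.35,-5.48) (1.68,9.06) (-1.23,5.03) (-4.03,-3.58)

t = z/height = 6.5/12 = 0.541667
s = 1 + (scale-1)·z/height = 1 + (2.3-1)·6.5/12 = 1.704167
θ = twist·z/height = 209°·6.5/12 = 113.2083° = 1.975858 rad
cos θ = -0.394076, sin θ = 0.919078 (intermediates below are computed at full precision and shown rounded to 5 d.p.)
v1: (-5,1) → rotate → (1.05130,-4.98947) → ×s → (1.79159,-8.50288) → (1.79,-8.50)
v2: (-3.5,0) → rotate → (1.37926,-3.21677) → ×s → (2.35050,-5.48192) → (2.35,-5.48)
v3: (4.5,-3) → rotate → (0.98389,5.31808) → ×s → (1.67672,9.06289) → (1.68,9.06)
v4: (3,-0.5) → rotate → (-0.72269,2.95427) → ×s → (-1.23158,5.03457) → (-1.23,5.03)
v5: (-1,3) → rotate → (-2.36316,-2.10130) → ×s → (-4.02722,-3.58097) → (-4.03,-3.58)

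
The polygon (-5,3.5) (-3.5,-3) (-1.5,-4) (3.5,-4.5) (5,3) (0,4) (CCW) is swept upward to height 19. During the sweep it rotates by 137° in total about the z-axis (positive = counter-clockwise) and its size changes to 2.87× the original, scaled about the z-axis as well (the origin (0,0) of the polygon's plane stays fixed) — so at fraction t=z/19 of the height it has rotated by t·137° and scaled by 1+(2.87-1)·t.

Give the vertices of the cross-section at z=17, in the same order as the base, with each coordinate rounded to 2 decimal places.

t = z/height = 17/19 = 0.894737
s = 1 + (scale-1)·z/height = 1 + (2.87-1)·17/19 = 2.673158
θ = twist·z/height = 137°·17/19 = 122.5789° = 2.139406 rad
cos θ = -0.538461, sin θ = 0.842650 (intermediates below are computed at full precision and shown rounded to 5 d.p.)
v1: (-5,3.5) → rotate → (-0.25697,-6.09787) → ×s → (-0.68692,-16.30056) → (-0.69,-16.30)
v2: (-3.5,-3) → rotate → (4.41257,-1.33389) → ×s → (11.79548,-3.56571) → (11.80,-3.57)
v3: (-1.5,-4) → rotate → (4.17829,0.88987) → ×s → (11.16924,2.37876) → (11.17,2.38)
v4: (3.5,-4.5) → rotate → (1.90731,5.37235) → ×s → (5.09855,14.36114) → (5.10,14.36)
v5: (5,3) → rotate → (-5.22026,2.59787) → ×s → (-13.95457,6.94451) → (-13.95,6.94)
v6: (0,4) → rotate → (-3.37060,-2.15384) → ×s → (-9.01015,-5.75757) → (-9.01,-5.76)

Cross-section at z=17: (-0.69,-16.30) (11.80,-3.57) (11.17,2.38) (5.10,14.36) (-13.95,6.94) (-9.01,-5.76)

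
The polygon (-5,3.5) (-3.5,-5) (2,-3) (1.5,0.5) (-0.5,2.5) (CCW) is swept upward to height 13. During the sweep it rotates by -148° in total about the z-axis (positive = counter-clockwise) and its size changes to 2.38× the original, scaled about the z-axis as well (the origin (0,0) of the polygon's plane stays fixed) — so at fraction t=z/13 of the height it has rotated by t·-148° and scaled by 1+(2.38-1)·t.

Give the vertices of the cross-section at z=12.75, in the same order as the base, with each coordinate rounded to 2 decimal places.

Cross-section at z=12.75: (14.36,-0.04) (0.04,14.36) (-7.90,3.10) (-2.22,-2.98) (4.33,-4.16)

t = z/height = 12.75/13 = 0.980769
s = 1 + (scale-1)·z/height = 1 + (2.38-1)·12.75/13 = 2.353462
θ = twist·z/height = -148°·12.75/13 = -145.1538° = -2.533413 rad
cos θ = -0.820689, sin θ = -0.571375 (intermediates below are computed at full precision and shown rounded to 5 d.p.)
v1: (-5,3.5) → rotate → (6.10326,-0.01554) → ×s → (14.36378,-0.03657) → (14.36,-0.04)
v2: (-3.5,-5) → rotate → (0.01554,6.10326) → ×s → (0.03657,14.36378) → (0.04,14.36)
v3: (2,-3) → rotate → (-3.35550,1.31932) → ×s → (-7.89705,3.10496) → (-7.90,3.10)
v4: (1.5,0.5) → rotate → (-0.94535,-1.26741) → ×s → (-2.22484,-2.98279) → (-2.22,-2.98)
v5: (-0.5,2.5) → rotate → (1.83878,-1.76604) → ×s → (4.32750,-4.15630) → (4.33,-4.16)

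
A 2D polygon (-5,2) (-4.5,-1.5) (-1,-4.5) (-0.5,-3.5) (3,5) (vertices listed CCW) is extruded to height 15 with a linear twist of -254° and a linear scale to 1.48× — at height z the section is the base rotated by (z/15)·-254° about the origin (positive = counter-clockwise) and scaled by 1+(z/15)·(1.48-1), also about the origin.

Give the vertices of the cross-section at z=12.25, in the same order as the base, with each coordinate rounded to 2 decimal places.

Cross-section at z=12.25: (4.89,-5.68) (6.52,-1.03) (4.12,4.92) (2.86,4.00) (-6.91,-4.25)

t = z/height = 12.25/15 = 0.816667
s = 1 + (scale-1)·z/height = 1 + (1.48-1)·12.25/15 = 1.392000
θ = twist·z/height = -254°·12.25/15 = -207.4333° = -3.620395 rad
cos θ = -0.887548, sin θ = 0.460716 (intermediates below are computed at full precision and shown rounded to 5 d.p.)
v1: (-5,2) → rotate → (3.51631,-4.07868) → ×s → (4.89470,-5.67752) → (4.89,-5.68)
v2: (-4.5,-1.5) → rotate → (4.68504,-0.74190) → ×s → (6.52157,-1.03273) → (6.52,-1.03)
v3: (-1,-4.5) → rotate → (2.96077,3.53325) → ×s → (4.12139,4.91828) → (4.12,4.92)
v4: (-0.5,-3.5) → rotate → (2.05628,2.87606) → ×s → (2.86234,4.00347) → (2.86,4.00)
v5: (3,5) → rotate → (-4.96622,-3.05559) → ×s → (-6.91298,-4.25338) → (-6.91,-4.25)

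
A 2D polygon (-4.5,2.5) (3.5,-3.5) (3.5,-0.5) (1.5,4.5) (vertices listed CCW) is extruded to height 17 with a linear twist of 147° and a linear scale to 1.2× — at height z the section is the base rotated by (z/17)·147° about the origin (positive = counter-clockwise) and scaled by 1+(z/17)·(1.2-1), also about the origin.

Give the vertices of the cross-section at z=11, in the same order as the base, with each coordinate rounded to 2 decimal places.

t = z/height = 11/17 = 0.647059
s = 1 + (scale-1)·z/height = 1 + (1.2-1)·11/17 = 1.129412
θ = twist·z/height = 147°·11/17 = 95.1176° = 1.660116 rad
cos θ = -0.089201, sin θ = 0.996014 (intermediates below are computed at full precision and shown rounded to 5 d.p.)
v1: (-4.5,2.5) → rotate → (-2.08863,-4.70506) → ×s → (-2.35892,-5.31395) → (-2.36,-5.31)
v2: (3.5,-3.5) → rotate → (3.17384,3.79825) → ×s → (3.58458,4.28979) → (3.58,4.29)
v3: (3.5,-0.5) → rotate → (0.18580,3.53065) → ×s → (0.20985,3.98756) → (0.21,3.99)
v4: (1.5,4.5) → rotate → (-4.61586,1.09262) → ×s → (-5.21321,1.23401) → (-5.21,1.23)

Cross-section at z=11: (-2.36,-5.31) (3.58,4.29) (0.21,3.99) (-5.21,1.23)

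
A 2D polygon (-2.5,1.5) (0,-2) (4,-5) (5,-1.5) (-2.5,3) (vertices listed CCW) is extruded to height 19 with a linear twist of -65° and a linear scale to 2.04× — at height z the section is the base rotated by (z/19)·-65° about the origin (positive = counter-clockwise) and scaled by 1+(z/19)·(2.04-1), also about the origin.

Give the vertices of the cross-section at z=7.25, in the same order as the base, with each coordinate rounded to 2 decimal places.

t = z/height = 7.25/19 = 0.381579
s = 1 + (scale-1)·z/height = 1 + (2.04-1)·7.25/19 = 1.396842
θ = twist·z/height = -65°·7.25/19 = -24.8026° = -0.432888 rad
cos θ = 0.907758, sin θ = -0.419494 (intermediates below are computed at full precision and shown rounded to 5 d.p.)
v1: (-2.5,1.5) → rotate → (-1.64015,2.41037) → ×s → (-2.29104,3.36691) → (-2.29,3.37)
v2: (0,-2) → rotate → (-0.83899,-1.81552) → ×s → (-1.17193,-2.53599) → (-1.17,-2.54)
v3: (4,-5) → rotate → (1.53356,-6.21677) → ×s → (2.14215,-8.68384) → (2.14,-8.68)
v4: (5,-1.5) → rotate → (3.90955,-3.45911) → ×s → (5.46102,-4.83183) → (5.46,-4.83)
v5: (-2.5,3) → rotate → (-1.01091,3.77201) → ×s → (-1.41209,5.26890) → (-1.41,5.27)

Cross-section at z=7.25: (-2.29,3.37) (-1.17,-2.54) (2.14,-8.68) (5.46,-4.83) (-1.41,5.27)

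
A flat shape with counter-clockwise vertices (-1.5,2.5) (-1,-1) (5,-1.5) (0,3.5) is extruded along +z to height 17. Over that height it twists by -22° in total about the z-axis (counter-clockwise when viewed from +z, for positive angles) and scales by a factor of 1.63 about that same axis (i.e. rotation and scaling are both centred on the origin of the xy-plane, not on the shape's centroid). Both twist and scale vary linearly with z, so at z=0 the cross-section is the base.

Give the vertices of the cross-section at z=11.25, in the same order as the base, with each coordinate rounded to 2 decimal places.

Cross-section at z=11.25: (-1.17,3.96) (-1.73,-1.02) (6.32,-3.84) (1.25,4.80)

t = z/height = 11.25/17 = 0.661765
s = 1 + (scale-1)·z/height = 1 + (1.63-1)·11.25/17 = 1.416912
θ = twist·z/height = -22°·11.25/17 = -14.5588° = -0.254099 rad
cos θ = 0.967890, sin θ = -0.251374 (intermediates below are computed at full precision and shown rounded to 5 d.p.)
v1: (-1.5,2.5) → rotate → (-0.82340,2.79679) → ×s → (-1.16669,3.96280) → (-1.17,3.96)
v2: (-1,-1) → rotate → (-1.21926,-0.71652) → ×s → (-1.72759,-1.01524) → (-1.73,-1.02)
v3: (5,-1.5) → rotate → (4.46239,-2.70870) → ×s → (6.32281,-3.83799) → (6.32,-3.84)
v4: (0,3.5) → rotate → (0.87981,3.38762) → ×s → (1.24661,4.79995) → (1.25,4.80)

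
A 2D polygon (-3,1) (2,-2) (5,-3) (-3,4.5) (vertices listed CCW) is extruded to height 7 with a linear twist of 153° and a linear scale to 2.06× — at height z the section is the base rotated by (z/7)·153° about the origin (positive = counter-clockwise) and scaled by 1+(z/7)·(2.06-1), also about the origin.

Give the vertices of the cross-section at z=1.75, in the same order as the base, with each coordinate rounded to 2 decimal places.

Cross-section at z=1.75: (-3.76,-1.36) (3.55,-0.42) (7.32,0.94) (-6.50,2.12)

t = z/height = 1.75/7 = 0.25
s = 1 + (scale-1)·z/height = 1 + (2.06-1)·1.75/7 = 1.265000
θ = twist·z/height = 153°·1.75/7 = 38.2500° = 0.667588 rad
cos θ = 0.785317, sin θ = 0.619094 (intermediates below are computed at full precision and shown rounded to 5 d.p.)
v1: (-3,1) → rotate → (-2.97504,-1.07196) → ×s → (-3.76343,-1.35604) → (-3.76,-1.36)
v2: (2,-2) → rotate → (2.80882,-0.33245) → ×s → (3.55316,-0.42054) → (3.55,-0.42)
v3: (5,-3) → rotate → (5.78387,0.73952) → ×s → (7.31659,0.93549) → (7.32,0.94)
v4: (-3,4.5) → rotate → (-5.14187,1.67664) → ×s → (-6.50447,2.12096) → (-6.50,2.12)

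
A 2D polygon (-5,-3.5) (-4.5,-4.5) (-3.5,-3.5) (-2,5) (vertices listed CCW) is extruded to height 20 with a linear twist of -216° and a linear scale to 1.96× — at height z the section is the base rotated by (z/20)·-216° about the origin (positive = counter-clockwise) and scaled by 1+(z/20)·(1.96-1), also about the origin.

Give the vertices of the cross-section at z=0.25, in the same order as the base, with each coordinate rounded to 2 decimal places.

t = z/height = 0.25/20 = 0.0125
s = 1 + (scale-1)·z/height = 1 + (1.96-1)·0.25/20 = 1.012000
θ = twist·z/height = -216°·0.25/20 = -2.7000° = -0.047124 rad
cos θ = 0.998890, sin θ = -0.047106 (intermediates below are computed at full precision and shown rounded to 5 d.p.)
v1: (-5,-3.5) → rotate → (-5.15932,-3.26058) → ×s → (-5.22123,-3.29971) → (-5.22,-3.30)
v2: (-4.5,-4.5) → rotate → (-4.70698,-4.28303) → ×s → (-4.76347,-4.33442) → (-4.76,-4.33)
v3: (-3.5,-3.5) → rotate → (-3.66099,-3.33124) → ×s → (-3.70492,-3.37122) → (-3.70,-3.37)
v4: (-2,5) → rotate → (-1.76225,5.08866) → ×s → (-1.78339,5.14973) → (-1.78,5.15)

Cross-section at z=0.25: (-5.22,-3.30) (-4.76,-4.33) (-3.70,-3.37) (-1.78,5.15)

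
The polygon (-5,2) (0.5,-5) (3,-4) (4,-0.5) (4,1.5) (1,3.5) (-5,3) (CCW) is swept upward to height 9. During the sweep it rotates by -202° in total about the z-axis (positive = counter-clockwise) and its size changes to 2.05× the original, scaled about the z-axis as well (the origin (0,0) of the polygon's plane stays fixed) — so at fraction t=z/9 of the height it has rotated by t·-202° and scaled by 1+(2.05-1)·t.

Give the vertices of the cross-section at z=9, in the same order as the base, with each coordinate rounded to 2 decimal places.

t = z/height = 9/9 = 1
s = 1 + (scale-1)·z/height = 1 + (2.05-1)·9/9 = 2.050000
θ = twist·z/height = -202°·9/9 = -202.0000° = -3.525565 rad
cos θ = -0.927184, sin θ = 0.374607 (intermediates below are computed at full precision and shown rounded to 5 d.p.)
v1: (-5,2) → rotate → (3.88671,-3.72740) → ×s → (7.96775,-7.64117) → (7.97,-7.64)
v2: (0.5,-5) → rotate → (1.40944,4.82322) → ×s → (2.88935,9.88761) → (2.89,9.89)
v3: (3,-4) → rotate → (-1.28313,4.83256) → ×s → (-2.63041,9.90674) → (-2.63,9.91)
v4: (4,-0.5) → rotate → (-3.52143,1.96202) → ×s → (-7.21894,4.02214) → (-7.22,4.02)
v5: (4,1.5) → rotate → (-4.27065,0.10765) → ×s → (-8.75482,0.22068) → (-8.75,0.22)
v6: (1,3.5) → rotate → (-2.23831,-2.87054) → ×s → (-4.58853,-5.88460) → (-4.59,-5.88)
v7: (-5,3) → rotate → (3.51210,-4.65458) → ×s → (7.19980,-9.54190) → (7.20,-9.54)

Cross-section at z=9: (7.97,-7.64) (2.89,9.89) (-2.63,9.91) (-7.22,4.02) (-8.75,0.22) (-4.59,-5.88) (7.20,-9.54)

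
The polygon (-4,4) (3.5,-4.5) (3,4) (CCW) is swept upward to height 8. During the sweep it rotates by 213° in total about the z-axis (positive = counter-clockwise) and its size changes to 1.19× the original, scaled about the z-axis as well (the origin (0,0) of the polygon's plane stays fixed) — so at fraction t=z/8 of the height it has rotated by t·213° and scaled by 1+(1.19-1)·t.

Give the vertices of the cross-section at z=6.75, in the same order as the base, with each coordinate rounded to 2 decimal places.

t = z/height = 6.75/8 = 0.84375
s = 1 + (scale-1)·z/height = 1 + (1.19-1)·6.75/8 = 1.160313
θ = twist·z/height = 213°·6.75/8 = 179.7188° = 3.136684 rad
cos θ = -0.999988, sin θ = 0.004909 (intermediates below are computed at full precision and shown rounded to 5 d.p.)
v1: (-4,4) → rotate → (3.98032,-4.01959) → ×s → (4.61841,-4.66398) → (4.62,-4.66)
v2: (3.5,-4.5) → rotate → (-3.47787,4.51713) → ×s → (-4.03541,5.24128) → (-4.04,5.24)
v3: (3,4) → rotate → (-3.01960,-3.98523) → ×s → (-3.50368,-4.62411) → (-3.50,-4.62)

Cross-section at z=6.75: (4.62,-4.66) (-4.04,5.24) (-3.50,-4.62)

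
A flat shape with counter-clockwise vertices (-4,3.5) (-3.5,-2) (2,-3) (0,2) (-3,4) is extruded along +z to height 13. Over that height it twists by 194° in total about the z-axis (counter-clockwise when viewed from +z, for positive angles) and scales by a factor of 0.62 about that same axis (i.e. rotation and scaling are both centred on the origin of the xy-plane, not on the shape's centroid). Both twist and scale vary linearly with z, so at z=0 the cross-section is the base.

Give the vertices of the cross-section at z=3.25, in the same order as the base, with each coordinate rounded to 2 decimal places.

t = z/height = 3.25/13 = 0.25
s = 1 + (scale-1)·z/height = 1 + (0.62-1)·3.25/13 = 0.905000
θ = twist·z/height = 194°·3.25/13 = 48.5000° = 0.846485 rad
cos θ = 0.662620, sin θ = 0.748956 (intermediates below are computed at full precision and shown rounded to 5 d.p.)
v1: (-4,3.5) → rotate → (-5.27183,-0.67665) → ×s → (-4.77100,-0.61237) → (-4.77,-0.61)
v2: (-3.5,-2) → rotate → (-0.82126,-3.94659) → ×s → (-0.74324,-3.57166) → (-0.74,-3.57)
v3: (2,-3) → rotate → (3.57211,-0.48995) → ×s → (3.23276,-0.44340) → (3.23,-0.44)
v4: (0,2) → rotate → (-1.49791,1.32524) → ×s → (-1.35561,1.19934) → (-1.36,1.20)
v5: (-3,4) → rotate → (-4.98368,0.40361) → ×s → (-4.51023,0.36527) → (-4.51,0.37)

Cross-section at z=3.25: (-4.77,-0.61) (-0.74,-3.57) (3.23,-0.44) (-1.36,1.20) (-4.51,0.37)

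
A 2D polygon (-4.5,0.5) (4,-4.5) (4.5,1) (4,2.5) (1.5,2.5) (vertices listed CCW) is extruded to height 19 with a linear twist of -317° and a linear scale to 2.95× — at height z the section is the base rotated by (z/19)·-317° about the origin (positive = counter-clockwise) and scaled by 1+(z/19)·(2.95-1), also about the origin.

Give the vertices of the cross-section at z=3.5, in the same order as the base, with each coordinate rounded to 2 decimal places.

t = z/height = 3.5/19 = 0.184211
s = 1 + (scale-1)·z/height = 1 + (2.95-1)·3.5/19 = 1.359211
θ = twist·z/height = -317°·3.5/19 = -58.3947° = -1.019180 rad
cos θ = 0.524064, sin θ = -0.851679 (intermediates below are computed at full precision and shown rounded to 5 d.p.)
v1: (-4.5,0.5) → rotate → (-1.93245,4.09459) → ×s → (-2.62661,5.56541) → (-2.63,5.57)
v2: (4,-4.5) → rotate → (-1.73630,-5.76500) → ×s → (-2.35999,-7.83585) → (-2.36,-7.84)
v3: (4.5,1) → rotate → (3.20997,-3.30849) → ×s → (4.36302,-4.49694) → (4.36,-4.50)
v4: (4,2.5) → rotate → (4.22545,-2.09655) → ×s → (5.74328,-2.84966) → (5.74,-2.85)
v5: (1.5,2.5) → rotate → (2.91529,0.03264) → ×s → (3.96250,0.04437) → (3.96,0.04)

Cross-section at z=3.5: (-2.63,5.57) (-2.36,-7.84) (4.36,-4.50) (5.74,-2.85) (3.96,0.04)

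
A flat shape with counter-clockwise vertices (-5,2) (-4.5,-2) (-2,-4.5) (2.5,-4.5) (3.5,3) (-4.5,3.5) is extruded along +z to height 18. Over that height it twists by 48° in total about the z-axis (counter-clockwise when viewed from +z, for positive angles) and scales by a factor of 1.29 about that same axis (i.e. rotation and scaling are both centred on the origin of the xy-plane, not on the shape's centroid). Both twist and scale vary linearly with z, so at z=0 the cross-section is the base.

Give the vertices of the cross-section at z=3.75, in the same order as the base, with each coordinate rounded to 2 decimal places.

t = z/height = 3.75/18 = 0.208333
s = 1 + (scale-1)·z/height = 1 + (1.29-1)·3.75/18 = 1.060417
θ = twist·z/height = 48°·3.75/18 = 10.0000° = 0.174533 rad
cos θ = 0.984808, sin θ = 0.173648 (intermediates below are computed at full precision and shown rounded to 5 d.p.)
v1: (-5,2) → rotate → (-5.27134,1.10137) → ×s → (-5.58981,1.16792) → (-5.59,1.17)
v2: (-4.5,-2) → rotate → (-4.08434,-2.75103) → ×s → (-4.33110,-2.91724) → (-4.33,-2.92)
v3: (-2,-4.5) → rotate → (-1.18820,-4.77893) → ×s → (-1.25999,-5.06766) → (-1.26,-5.07)
v4: (2.5,-4.5) → rotate → (3.24344,-3.99751) → ×s → (3.43939,-4.23903) → (3.44,-4.24)
v5: (3.5,3) → rotate → (2.92588,3.56219) → ×s → (3.10265,3.77741) → (3.10,3.78)
v6: (-4.5,3.5) → rotate → (-5.03940,2.66541) → ×s → (-5.34387,2.82645) → (-5.34,2.83)

Cross-section at z=3.75: (-5.59,1.17) (-4.33,-2.92) (-1.26,-5.07) (3.44,-4.24) (3.10,3.78) (-5.34,2.83)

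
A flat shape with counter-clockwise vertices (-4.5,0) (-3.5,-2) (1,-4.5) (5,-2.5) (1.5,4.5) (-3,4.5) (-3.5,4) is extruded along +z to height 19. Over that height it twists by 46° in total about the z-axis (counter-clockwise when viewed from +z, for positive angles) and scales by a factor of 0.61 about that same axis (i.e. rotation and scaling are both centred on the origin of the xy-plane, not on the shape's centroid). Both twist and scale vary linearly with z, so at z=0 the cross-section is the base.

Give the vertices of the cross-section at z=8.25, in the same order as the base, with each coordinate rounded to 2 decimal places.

Cross-section at z=8.25: (-3.51,-1.28) (-2.16,-2.55) (2.06,-3.23) (4.61,-0.53) (-0.11,3.94) (-3.62,2.66) (-3.87,2.13)

t = z/height = 8.25/19 = 0.434211
s = 1 + (scale-1)·z/height = 1 + (0.61-1)·8.25/19 = 0.830658
θ = twist·z/height = 46°·8.25/19 = 19.9737° = 0.348607 rad
cos θ = 0.939850, sin θ = 0.341589 (intermediates below are computed at full precision and shown rounded to 5 d.p.)
v1: (-4.5,0) → rotate → (-4.22932,-1.53715) → ×s → (-3.51312,-1.27684) → (-3.51,-1.28)
v2: (-3.5,-2) → rotate → (-2.60630,-3.07526) → ×s → (-2.16494,-2.55449) → (-2.16,-2.55)
v3: (1,-4.5) → rotate → (2.47700,-3.88773) → ×s → (2.05754,-3.22938) → (2.06,-3.23)
v4: (5,-2.5) → rotate → (5.55322,-0.64168) → ×s → (4.61283,-0.53302) → (4.61,-0.53)
v5: (1.5,4.5) → rotate → (-0.12737,4.74171) → ×s → (-0.10580,3.93874) → (-0.11,3.94)
v6: (-3,4.5) → rotate → (-4.35670,3.20456) → ×s → (-3.61892,2.66189) → (-3.62,2.66)
v7: (-3.5,4) → rotate → (-4.65583,2.56384) → ×s → (-3.86740,2.12967) → (-3.87,2.13)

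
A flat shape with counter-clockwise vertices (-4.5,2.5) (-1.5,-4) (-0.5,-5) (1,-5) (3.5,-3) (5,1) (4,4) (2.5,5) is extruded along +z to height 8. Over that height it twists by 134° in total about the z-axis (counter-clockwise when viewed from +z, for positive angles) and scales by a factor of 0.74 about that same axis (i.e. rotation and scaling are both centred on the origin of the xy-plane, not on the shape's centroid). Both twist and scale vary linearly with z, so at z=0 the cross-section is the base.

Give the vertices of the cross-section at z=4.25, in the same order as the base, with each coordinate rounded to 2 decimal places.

t = z/height = 4.25/8 = 0.53125
s = 1 + (scale-1)·z/height = 1 + (0.74-1)·4.25/8 = 0.861875
θ = twist·z/height = 134°·4.25/8 = 71.1875° = 1.242456 rad
cos θ = 0.322472, sin θ = 0.946579 (intermediates below are computed at full precision and shown rounded to 5 d.p.)
v1: (-4.5,2.5) → rotate → (-3.81757,-3.45342) → ×s → (-3.29027,-2.97642) → (-3.29,-2.98)
v2: (-1.5,-4) → rotate → (3.30261,-2.70976) → ×s → (2.84643,-2.33547) → (2.85,-2.34)
v3: (-0.5,-5) → rotate → (4.57166,-2.08565) → ×s → (3.94020,-1.79757) → (3.94,-1.80)
v4: (1,-5) → rotate → (5.05537,-0.66578) → ×s → (4.35709,-0.57382) → (4.36,-0.57)
v5: (3.5,-3) → rotate → (3.96839,2.34561) → ×s → (3.42026,2.02162) → (3.42,2.02)
v6: (5,1) → rotate → (0.66578,5.05537) → ×s → (0.57382,4.35709) → (0.57,4.36)
v7: (4,4) → rotate → (-2.49643,5.07620) → ×s → (-2.15161,4.37505) → (-2.15,4.38)
v8: (2.5,5) → rotate → (-3.92671,3.97881) → ×s → (-3.38434,3.42924) → (-3.38,3.43)

Cross-section at z=4.25: (-3.29,-2.98) (2.85,-2.34) (3.94,-1.80) (4.36,-0.57) (3.42,2.02) (0.57,4.36) (-2.15,4.38) (-3.38,3.43)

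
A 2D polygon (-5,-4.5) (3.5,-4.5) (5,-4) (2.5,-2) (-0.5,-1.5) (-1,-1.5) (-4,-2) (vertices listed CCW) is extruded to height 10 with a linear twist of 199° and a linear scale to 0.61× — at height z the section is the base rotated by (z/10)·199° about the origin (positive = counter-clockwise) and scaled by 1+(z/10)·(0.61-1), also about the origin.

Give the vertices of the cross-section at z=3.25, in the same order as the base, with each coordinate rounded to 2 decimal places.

Cross-section at z=3.25: (1.68,-5.63) (4.86,1.08) (5.02,2.45) (2.51,1.23) (1.00,-0.95) (0.81,-1.35) (0.08,-3.90)

t = z/height = 3.25/10 = 0.325
s = 1 + (scale-1)·z/height = 1 + (0.61-1)·3.25/10 = 0.873250
θ = twist·z/height = 199°·3.25/10 = 64.6750° = 1.128792 rad
cos θ = 0.427752, sin θ = 0.903896 (intermediates below are computed at full precision and shown rounded to 5 d.p.)
v1: (-5,-4.5) → rotate → (1.92877,-6.44437) → ×s → (1.68430,-5.62754) → (1.68,-5.63)
v2: (3.5,-4.5) → rotate → (5.56467,1.23875) → ×s → (4.85934,1.08174) → (4.86,1.08)
v3: (5,-4) → rotate → (5.75435,2.80847) → ×s → (5.02498,2.45250) → (5.02,2.45)
v4: (2.5,-2) → rotate → (2.87717,1.40424) → ×s → (2.51249,1.22625) → (2.51,1.23)
v5: (-0.5,-1.5) → rotate → (1.14197,-1.09358) → ×s → (0.99722,-0.95497) → (1.00,-0.95)
v6: (-1,-1.5) → rotate → (0.92809,-1.54552) → ×s → (0.81046,-1.34963) → (0.81,-1.35)
v7: (-4,-2) → rotate → (0.09678,-4.47109) → ×s → (0.08452,-3.90438) → (0.08,-3.90)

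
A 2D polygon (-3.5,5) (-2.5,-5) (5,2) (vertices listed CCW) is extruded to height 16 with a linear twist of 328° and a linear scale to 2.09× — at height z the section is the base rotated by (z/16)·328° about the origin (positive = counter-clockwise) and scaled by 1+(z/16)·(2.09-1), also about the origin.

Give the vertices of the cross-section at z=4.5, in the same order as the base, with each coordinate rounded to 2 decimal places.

Cross-section at z=4.5: (-6.35,-4.83) (6.66,-3.01) (-2.87,6.43)

t = z/height = 4.5/16 = 0.28125
s = 1 + (scale-1)·z/height = 1 + (2.09-1)·4.5/16 = 1.306563
θ = twist·z/height = 328°·4.5/16 = 92.2500° = 1.610066 rad
cos θ = -0.039260, sin θ = 0.999229 (intermediates below are computed at full precision and shown rounded to 5 d.p.)
v1: (-3.5,5) → rotate → (-4.85874,-3.69360) → ×s → (-6.34824,-4.82592) → (-6.35,-4.83)
v2: (-2.5,-5) → rotate → (5.09429,-2.30177) → ×s → (6.65601,-3.00741) → (6.66,-3.01)
v3: (5,2) → rotate → (-2.19476,4.91763) → ×s → (-2.86759,6.42519) → (-2.87,6.43)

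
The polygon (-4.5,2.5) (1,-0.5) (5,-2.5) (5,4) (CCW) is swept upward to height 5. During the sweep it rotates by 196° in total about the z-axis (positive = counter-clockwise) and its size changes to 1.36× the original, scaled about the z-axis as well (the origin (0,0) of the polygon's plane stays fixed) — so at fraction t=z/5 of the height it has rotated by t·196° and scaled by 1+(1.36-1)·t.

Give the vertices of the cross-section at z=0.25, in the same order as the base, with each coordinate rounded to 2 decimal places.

t = z/height = 0.25/5 = 0.05
s = 1 + (scale-1)·z/height = 1 + (1.36-1)·0.25/5 = 1.018000
θ = twist·z/height = 196°·0.25/5 = 9.8000° = 0.171042 rad
cos θ = 0.985408, sin θ = 0.170209 (intermediates below are computed at full precision and shown rounded to 5 d.p.)
v1: (-4.5,2.5) → rotate → (-4.85986,1.69758) → ×s → (-4.94734,1.72813) → (-4.95,1.73)
v2: (1,-0.5) → rotate → (1.07051,-0.32249) → ×s → (1.08978,-0.32830) → (1.09,-0.33)
v3: (5,-2.5) → rotate → (5.35256,-1.61247) → ×s → (5.44891,-1.64150) → (5.45,-1.64)
v4: (5,4) → rotate → (4.24620,4.79268) → ×s → (4.32263,4.87895) → (4.32,4.88)

Cross-section at z=0.25: (-4.95,1.73) (1.09,-0.33) (5.45,-1.64) (4.32,4.88)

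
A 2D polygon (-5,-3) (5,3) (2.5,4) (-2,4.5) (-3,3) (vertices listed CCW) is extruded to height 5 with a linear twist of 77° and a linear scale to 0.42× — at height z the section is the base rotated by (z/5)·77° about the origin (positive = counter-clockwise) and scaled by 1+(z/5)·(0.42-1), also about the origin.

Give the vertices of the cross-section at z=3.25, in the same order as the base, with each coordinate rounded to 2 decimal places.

t = z/height = 3.25/5 = 0.65
s = 1 + (scale-1)·z/height = 1 + (0.42-1)·3.25/5 = 0.623000
θ = twist·z/height = 77°·3.25/5 = 50.0500° = 0.873537 rad
cos θ = 0.642119, sin θ = 0.766605 (intermediates below are computed at full precision and shown rounded to 5 d.p.)
v1: (-5,-3) → rotate → (-0.91078,-5.75938) → ×s → (-0.56742,-3.58810) → (-0.57,-3.59)
v2: (5,3) → rotate → (0.91078,5.75938) → ×s → (0.56742,3.58810) → (0.57,3.59)
v3: (2.5,4) → rotate → (-1.46112,4.48499) → ×s → (-0.91028,2.79415) → (-0.91,2.79)
v4: (-2,4.5) → rotate → (-4.73396,1.35632) → ×s → (-2.94926,0.84499) → (-2.95,0.84)
v5: (-3,3) → rotate → (-4.22617,-0.37346) → ×s → (-2.63291,-0.23266) → (-2.63,-0.23)

Cross-section at z=3.25: (-0.57,-3.59) (0.57,3.59) (-0.91,2.79) (-2.95,0.84) (-2.63,-0.23)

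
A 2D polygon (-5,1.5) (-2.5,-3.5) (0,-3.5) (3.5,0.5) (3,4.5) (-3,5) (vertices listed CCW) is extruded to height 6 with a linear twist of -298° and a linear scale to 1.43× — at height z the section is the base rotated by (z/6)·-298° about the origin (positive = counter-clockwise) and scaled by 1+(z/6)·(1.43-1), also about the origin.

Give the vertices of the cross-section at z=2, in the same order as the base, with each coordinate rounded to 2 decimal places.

t = z/height = 2/6 = 0.333333
s = 1 + (scale-1)·z/height = 1 + (1.43-1)·2/6 = 1.143333
θ = twist·z/height = -298°·2/6 = -99.3333° = -1.733694 rad
cos θ = -0.162178, sin θ = -0.986762 (intermediates below are computed at full precision and shown rounded to 5 d.p.)
v1: (-5,1.5) → rotate → (2.29103,4.69054) → ×s → (2.61941,5.36285) → (2.62,5.36)
v2: (-2.5,-3.5) → rotate → (-3.04822,3.03453) → ×s → (-3.48513,3.46948) → (-3.49,3.47)
v3: (0,-3.5) → rotate → (-3.45367,0.56762) → ×s → (-3.94869,0.64898) → (-3.95,0.65)
v4: (3.5,0.5) → rotate → (-0.07424,-3.53475) → ×s → (-0.08488,-4.04140) → (-0.08,-4.04)
v5: (3,4.5) → rotate → (3.95389,-3.69009) → ×s → (4.52062,-4.21900) → (4.52,-4.22)
v6: (-3,5) → rotate → (5.42034,2.14939) → ×s → (6.19726,2.45747) → (6.20,2.46)

Cross-section at z=2: (2.62,5.36) (-3.49,3.47) (-3.95,0.65) (-0.08,-4.04) (4.52,-4.22) (6.20,2.46)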